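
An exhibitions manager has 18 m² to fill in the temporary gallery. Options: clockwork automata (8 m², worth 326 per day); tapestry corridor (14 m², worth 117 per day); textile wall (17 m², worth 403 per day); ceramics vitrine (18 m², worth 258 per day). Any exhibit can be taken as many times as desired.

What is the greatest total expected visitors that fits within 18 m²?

652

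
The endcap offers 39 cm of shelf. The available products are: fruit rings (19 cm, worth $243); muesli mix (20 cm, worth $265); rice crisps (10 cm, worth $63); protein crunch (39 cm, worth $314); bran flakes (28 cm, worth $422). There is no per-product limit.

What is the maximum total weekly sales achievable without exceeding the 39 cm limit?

508

Filling by ratio: rice crisps + bran flakes for 485, with 1 cm left unused.
The 38 cm tied up in rice crisps and bran flakes is better spent on fruit rings + muesli mix — total rises to 508 (39 cm).
That's the maximum — no swap from here does better than 508.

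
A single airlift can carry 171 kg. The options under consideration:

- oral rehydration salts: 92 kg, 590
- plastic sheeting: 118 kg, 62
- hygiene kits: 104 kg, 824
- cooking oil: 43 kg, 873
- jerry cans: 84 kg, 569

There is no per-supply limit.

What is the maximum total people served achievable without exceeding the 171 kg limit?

Best packing: 3×cooking oil — 129 kg, 2619 total.
That's the maximum — no swap from here does better than 2619.

2619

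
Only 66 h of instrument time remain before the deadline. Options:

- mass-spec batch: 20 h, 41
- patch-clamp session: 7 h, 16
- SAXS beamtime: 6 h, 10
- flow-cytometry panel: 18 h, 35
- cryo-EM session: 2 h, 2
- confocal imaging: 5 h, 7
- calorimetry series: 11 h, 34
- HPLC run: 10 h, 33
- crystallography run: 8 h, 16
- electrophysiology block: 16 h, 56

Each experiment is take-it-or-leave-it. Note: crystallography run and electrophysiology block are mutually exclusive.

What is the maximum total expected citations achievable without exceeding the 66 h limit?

182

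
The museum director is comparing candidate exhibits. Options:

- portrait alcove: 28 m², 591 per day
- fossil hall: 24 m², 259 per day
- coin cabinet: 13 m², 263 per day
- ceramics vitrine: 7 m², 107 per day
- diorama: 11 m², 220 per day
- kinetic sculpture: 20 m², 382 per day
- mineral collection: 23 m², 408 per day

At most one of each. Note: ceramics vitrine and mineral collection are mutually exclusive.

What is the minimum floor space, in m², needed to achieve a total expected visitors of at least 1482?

75

Look for the lowest-floor combination reaching 1482.
portrait alcove + coin cabinet + diorama + mineral collection: 1482 expected visitors at 75 m².
Below 75 m² the best achievable stays under 1482.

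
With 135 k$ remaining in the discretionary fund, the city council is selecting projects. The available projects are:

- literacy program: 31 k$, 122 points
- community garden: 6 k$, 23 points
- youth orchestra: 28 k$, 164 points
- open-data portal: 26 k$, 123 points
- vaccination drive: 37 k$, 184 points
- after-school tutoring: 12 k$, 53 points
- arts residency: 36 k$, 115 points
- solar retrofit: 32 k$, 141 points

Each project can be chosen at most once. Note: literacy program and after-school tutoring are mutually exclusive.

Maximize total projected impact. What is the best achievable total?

665

Best packing: youth orchestra + open-data portal + vaccination drive + after-school tutoring + solar retrofit — 135 k$, 665 total.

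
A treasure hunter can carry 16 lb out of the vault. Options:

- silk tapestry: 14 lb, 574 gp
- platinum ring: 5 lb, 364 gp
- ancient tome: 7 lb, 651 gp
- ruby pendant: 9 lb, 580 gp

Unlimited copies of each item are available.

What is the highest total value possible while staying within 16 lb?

1302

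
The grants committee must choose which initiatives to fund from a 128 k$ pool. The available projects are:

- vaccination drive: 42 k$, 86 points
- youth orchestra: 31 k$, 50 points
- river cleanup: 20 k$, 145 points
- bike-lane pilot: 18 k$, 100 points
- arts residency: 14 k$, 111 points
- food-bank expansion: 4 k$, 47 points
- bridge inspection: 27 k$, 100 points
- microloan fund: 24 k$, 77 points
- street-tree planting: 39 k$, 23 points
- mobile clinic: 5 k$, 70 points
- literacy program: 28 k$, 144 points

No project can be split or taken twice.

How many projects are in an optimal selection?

Optimal total is 717.
For example river cleanup + bike-lane pilot + arts residency + food-bank expansion + bridge inspection + mobile clinic + literacy program achieves it, using 116 k$.
Every optimal selection uses 7 projects.

7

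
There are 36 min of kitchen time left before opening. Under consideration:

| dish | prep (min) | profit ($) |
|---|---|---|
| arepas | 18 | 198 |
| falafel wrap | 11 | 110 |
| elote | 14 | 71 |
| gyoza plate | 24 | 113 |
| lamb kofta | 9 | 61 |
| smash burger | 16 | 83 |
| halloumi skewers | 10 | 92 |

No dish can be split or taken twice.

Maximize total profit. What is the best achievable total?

308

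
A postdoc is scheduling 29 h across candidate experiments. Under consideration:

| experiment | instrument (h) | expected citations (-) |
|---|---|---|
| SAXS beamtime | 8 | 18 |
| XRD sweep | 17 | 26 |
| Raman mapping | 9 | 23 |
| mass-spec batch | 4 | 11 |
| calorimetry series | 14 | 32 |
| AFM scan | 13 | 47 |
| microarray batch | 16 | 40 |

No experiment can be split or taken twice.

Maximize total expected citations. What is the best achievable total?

A density-first pass picks Raman mapping + mass-spec batch + AFM scan — 81 at 26 h.
Replace Raman mapping and mass-spec batch with microarray batch: the trade gains 6 net, giving 87 at 29 h.

87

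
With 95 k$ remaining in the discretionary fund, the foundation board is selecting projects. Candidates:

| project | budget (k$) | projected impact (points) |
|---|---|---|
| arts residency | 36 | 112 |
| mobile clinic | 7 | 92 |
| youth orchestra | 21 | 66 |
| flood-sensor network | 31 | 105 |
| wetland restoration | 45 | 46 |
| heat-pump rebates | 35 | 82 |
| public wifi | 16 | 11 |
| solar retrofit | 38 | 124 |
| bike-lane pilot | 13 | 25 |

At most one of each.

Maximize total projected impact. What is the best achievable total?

Ranking by ratio (projected impact/k$): mobile clinic 13.14, flood-sensor network 3.39, solar retrofit 3.26, youth orchestra 3.14.
A density-first pass picks mobile clinic + flood-sensor network + solar retrofit + bike-lane pilot — 346 at 89 k$.
Replace solar retrofit and bike-lane pilot with arts residency + youth orchestra: the trade gains 29 net, giving 375 at 95 k$.
No other feasible combination exceeds 375.

375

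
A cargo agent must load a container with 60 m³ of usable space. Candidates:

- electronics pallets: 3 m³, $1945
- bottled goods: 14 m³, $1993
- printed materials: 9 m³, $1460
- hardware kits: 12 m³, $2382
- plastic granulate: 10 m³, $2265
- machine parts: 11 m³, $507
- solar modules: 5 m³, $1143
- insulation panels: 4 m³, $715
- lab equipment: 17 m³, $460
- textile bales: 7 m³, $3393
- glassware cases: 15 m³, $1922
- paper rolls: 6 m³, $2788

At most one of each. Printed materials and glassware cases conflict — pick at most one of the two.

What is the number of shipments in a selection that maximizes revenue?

The maximum revenue within 60 m³ is 16091.
For example electronics pallets + printed materials + hardware kits + plastic granulate + solar modules + insulation panels + textile bales + paper rolls achieves it, using 56 m³.
Any selection reaching 16091 contains exactly 8 shipments.

8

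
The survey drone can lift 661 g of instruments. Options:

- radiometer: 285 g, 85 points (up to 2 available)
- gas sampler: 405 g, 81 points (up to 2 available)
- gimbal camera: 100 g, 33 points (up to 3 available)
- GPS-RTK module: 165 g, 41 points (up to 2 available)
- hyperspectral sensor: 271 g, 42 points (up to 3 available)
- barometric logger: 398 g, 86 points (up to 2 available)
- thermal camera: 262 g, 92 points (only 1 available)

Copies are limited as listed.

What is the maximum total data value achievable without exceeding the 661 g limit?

210

The ratio heuristic lands on 3×gimbal camera + thermal camera (191) but leaves 99 g idle.
Dropping 2×gimbal camera frees 200 g; slotting in radiometer (285 g) lifts the total to 210 at 647 g.
Every other selection either busts 661 g or exceeds an availability limit or fails to beat 210.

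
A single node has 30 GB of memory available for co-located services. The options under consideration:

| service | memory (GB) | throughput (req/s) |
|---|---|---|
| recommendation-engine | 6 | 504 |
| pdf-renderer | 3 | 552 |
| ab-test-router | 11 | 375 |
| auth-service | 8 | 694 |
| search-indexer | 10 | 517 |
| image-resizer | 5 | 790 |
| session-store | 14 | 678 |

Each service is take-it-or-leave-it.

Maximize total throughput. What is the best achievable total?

Ranking by ratio (throughput/GB): pdf-renderer 184.00, image-resizer 158.00, auth-service 86.75.
The ratio heuristic lands on recommendation-engine + pdf-renderer + auth-service + image-resizer (2540) but leaves 8 GB idle.
The 6 GB tied up in recommendation-engine is better spent on session-store — total rises to 2714 (30 GB).
That's the maximum — no swap from here does better than 2714.

2714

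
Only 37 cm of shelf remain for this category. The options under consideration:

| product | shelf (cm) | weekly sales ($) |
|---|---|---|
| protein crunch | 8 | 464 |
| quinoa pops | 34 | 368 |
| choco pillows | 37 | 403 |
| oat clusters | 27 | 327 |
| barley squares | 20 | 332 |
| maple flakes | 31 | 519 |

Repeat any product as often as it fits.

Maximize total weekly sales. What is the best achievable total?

Best packing: 4×protein crunch — 32 cm, 1856 total.
Nothing else within 37 cm beats 1856.

1856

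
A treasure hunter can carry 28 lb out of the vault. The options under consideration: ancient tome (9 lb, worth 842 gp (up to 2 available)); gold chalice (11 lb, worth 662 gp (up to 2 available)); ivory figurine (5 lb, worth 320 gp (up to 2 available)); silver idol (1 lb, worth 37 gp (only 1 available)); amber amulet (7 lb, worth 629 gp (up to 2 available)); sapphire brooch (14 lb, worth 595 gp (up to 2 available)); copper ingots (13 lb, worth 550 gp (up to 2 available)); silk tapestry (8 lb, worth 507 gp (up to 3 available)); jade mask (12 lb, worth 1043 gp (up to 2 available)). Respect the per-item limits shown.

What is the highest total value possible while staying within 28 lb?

2514

The ratio heuristic lands on 2×ancient tome + silver idol + amber amulet (2350) but leaves 2 lb idle.
Replace ancient tome and silver idol with jade mask: the trade gains 164 net, giving 2514 at 28 lb.
That's the maximum — no swap from here does better than 2514.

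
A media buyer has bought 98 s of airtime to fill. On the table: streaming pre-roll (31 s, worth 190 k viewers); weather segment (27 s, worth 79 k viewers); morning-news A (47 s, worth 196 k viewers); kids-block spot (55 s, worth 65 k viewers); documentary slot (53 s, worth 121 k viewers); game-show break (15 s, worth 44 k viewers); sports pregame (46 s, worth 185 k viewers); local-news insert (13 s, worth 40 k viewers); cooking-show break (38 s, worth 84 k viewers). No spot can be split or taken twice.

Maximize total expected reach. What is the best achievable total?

430

By expected reach per s: streaming pre-roll 6.13, morning-news A 4.17, sports pregame 4.02, local-news insert 3.08 lead.
The ratio heuristic lands on streaming pre-roll + morning-news A + local-news insert (426) but leaves 7 s idle.
The 13 s tied up in local-news insert is better spent on game-show break — total rises to 430 (93 s).
Next best is streaming pre-roll + morning-news A + local-news insert at 426 (91 s) — short by 4.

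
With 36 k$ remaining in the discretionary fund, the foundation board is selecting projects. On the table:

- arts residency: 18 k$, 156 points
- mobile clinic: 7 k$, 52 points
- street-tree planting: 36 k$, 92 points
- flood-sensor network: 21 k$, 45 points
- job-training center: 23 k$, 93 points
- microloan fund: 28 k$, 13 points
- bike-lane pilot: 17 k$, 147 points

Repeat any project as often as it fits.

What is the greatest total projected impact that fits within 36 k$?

2×arts residency uses 36 of the 36 k$ and totals 312.

312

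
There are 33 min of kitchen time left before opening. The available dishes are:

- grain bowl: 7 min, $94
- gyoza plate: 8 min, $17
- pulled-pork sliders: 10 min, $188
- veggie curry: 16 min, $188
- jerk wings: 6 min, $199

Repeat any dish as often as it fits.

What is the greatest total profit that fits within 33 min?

995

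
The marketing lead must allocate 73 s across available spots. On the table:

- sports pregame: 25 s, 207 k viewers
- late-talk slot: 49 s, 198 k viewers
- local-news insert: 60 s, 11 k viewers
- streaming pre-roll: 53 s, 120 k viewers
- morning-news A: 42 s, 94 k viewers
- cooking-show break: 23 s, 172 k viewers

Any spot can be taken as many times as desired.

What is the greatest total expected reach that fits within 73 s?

586

Density check — sports pregame 8.28, cooking-show break 7.48, late-talk slot 4.04 are the best per s.
Taking 2×sports pregame + cooking-show break: 73 s used, 586 in expected reach.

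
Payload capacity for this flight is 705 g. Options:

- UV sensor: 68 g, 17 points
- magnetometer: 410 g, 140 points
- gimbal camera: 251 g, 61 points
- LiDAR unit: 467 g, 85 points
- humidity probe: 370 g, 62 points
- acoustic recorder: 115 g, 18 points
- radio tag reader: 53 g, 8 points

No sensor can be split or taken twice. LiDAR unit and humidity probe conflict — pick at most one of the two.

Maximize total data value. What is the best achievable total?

The ratio heuristic lands on UV sensor + magnetometer + acoustic recorder + radio tag reader (183) but leaves 59 g idle.
Replace UV sensor and acoustic recorder and radio tag reader with gimbal camera: the trade gains 18 net, giving 201 at 661 g.
Every other selection either busts 705 g or breaks a pairing rule or fails to beat 201.

201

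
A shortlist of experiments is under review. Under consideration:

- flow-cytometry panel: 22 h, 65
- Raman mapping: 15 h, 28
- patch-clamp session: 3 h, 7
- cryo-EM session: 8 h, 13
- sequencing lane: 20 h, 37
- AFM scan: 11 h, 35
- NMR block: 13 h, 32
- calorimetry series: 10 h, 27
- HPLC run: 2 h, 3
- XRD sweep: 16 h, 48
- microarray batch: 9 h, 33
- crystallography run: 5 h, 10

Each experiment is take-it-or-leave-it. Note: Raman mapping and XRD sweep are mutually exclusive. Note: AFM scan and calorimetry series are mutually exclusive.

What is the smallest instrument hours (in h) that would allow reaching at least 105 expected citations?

34

Need the lightest bundle worth ≥ 105.
flow-cytometry panel + patch-clamp session + microarray batch: 105 expected citations at 34 h.
Any bundle with less than 34 h falls short of 105.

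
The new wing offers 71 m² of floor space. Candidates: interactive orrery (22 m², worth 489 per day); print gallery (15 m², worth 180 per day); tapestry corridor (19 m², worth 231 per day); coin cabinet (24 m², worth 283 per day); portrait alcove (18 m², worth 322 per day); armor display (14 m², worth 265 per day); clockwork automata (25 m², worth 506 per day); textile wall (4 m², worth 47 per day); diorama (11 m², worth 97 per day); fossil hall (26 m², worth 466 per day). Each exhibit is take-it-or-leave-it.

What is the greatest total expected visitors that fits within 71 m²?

Filling by ratio: interactive orrery + armor display + clockwork automata + textile wall for 1307, with 6 m² left unused.
The 14 m² tied up in armor display is better spent on portrait alcove — total rises to 1364 (69 m²).
Next best is interactive orrery + portrait alcove + textile wall + fossil hall at 1324 (70 m²) — short by 40.

1364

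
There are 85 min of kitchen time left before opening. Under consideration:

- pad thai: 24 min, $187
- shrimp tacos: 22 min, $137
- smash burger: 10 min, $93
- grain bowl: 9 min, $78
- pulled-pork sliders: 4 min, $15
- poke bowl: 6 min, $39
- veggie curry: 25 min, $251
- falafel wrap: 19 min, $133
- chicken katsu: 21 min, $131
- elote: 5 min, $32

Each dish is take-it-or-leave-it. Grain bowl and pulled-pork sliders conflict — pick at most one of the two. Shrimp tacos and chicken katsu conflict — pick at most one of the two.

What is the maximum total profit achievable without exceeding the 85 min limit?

Taking pad thai + smash burger + poke bowl + veggie curry + falafel wrap: 84 min used, 703 in profit.

703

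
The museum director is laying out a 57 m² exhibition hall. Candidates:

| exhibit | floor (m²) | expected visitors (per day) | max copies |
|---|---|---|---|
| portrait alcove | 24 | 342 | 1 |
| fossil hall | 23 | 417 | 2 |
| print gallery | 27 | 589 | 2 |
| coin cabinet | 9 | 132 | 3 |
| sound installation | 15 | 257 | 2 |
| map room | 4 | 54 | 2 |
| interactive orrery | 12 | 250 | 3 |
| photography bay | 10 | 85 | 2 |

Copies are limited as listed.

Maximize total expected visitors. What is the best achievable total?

2×print gallery uses 54 of the 57 m² and totals 1178.
The spare 3 m² is too small for any remaining exhibit, and no exchange beats 1178.

1178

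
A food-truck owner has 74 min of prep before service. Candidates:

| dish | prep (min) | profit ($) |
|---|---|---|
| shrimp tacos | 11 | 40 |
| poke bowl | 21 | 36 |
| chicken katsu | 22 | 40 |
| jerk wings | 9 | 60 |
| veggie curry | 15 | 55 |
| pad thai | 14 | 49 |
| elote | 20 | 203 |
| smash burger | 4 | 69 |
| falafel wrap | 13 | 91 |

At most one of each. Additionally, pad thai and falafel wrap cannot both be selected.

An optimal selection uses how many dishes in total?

The maximum profit within 74 min is 518.
For example shrimp tacos + jerk wings + veggie curry + elote + smash burger + falafel wrap achieves it, using 72 min.
Every optimal selection uses 6 dishes.

6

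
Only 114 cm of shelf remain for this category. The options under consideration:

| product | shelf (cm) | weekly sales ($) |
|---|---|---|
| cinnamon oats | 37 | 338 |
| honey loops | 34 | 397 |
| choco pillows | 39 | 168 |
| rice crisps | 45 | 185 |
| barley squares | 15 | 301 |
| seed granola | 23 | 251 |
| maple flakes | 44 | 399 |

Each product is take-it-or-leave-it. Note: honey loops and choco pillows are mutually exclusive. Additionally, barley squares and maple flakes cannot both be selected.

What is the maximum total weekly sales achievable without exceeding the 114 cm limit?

Density check — barley squares 20.07, honey loops 11.68, seed granola 10.91, cinnamon oats 9.14 are the best per cm.
Best packing: cinnamon oats + honey loops + barley squares + seed granola — 109 cm, 1287 total.
Runner-up cinnamon oats + choco pillows + barley squares + seed granola tops out at 1058.

1287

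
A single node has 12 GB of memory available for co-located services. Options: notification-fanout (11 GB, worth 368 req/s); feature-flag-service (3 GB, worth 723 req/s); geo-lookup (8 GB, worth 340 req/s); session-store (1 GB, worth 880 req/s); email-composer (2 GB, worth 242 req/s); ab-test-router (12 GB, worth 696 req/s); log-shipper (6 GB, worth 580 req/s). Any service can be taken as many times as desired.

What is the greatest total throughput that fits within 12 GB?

Taking 12×session-store: 12 GB used, 10560 in throughput.
No other feasible combination exceeds 10560.

10560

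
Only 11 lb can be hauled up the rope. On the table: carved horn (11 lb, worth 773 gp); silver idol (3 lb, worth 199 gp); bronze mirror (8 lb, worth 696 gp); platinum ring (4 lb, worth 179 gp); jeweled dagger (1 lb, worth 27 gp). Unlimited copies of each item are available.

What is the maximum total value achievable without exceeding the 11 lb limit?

895

Silver idol + bronze mirror uses 11 of the 11 lb and totals 895.
Nothing else within 11 lb beats 895.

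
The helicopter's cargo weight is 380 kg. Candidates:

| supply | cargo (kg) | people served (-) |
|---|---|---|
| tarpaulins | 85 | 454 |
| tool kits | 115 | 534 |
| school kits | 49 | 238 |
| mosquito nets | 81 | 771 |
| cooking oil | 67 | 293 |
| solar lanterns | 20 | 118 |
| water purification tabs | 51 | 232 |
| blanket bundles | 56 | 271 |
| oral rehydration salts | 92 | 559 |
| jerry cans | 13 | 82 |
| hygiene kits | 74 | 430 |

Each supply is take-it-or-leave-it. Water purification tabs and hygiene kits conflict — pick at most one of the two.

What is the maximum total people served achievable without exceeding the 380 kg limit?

2414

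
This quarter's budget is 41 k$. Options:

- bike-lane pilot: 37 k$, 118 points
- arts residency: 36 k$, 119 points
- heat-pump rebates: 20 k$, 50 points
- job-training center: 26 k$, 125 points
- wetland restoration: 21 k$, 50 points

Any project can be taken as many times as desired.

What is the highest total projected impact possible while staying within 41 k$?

125

The ratio ordering already packs tightly: job-training center, 26 k$, 125.
Nothing else within 41 k$ beats 125.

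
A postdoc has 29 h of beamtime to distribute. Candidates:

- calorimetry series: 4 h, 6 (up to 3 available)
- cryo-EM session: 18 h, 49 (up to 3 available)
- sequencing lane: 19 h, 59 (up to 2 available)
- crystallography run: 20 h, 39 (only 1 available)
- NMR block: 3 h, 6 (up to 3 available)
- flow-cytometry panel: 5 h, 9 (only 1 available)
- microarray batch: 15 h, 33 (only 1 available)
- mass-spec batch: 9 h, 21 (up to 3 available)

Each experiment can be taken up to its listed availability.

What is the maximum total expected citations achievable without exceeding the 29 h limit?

Sequencing lane + mass-spec batch uses 28 of the 29 h and totals 80.

80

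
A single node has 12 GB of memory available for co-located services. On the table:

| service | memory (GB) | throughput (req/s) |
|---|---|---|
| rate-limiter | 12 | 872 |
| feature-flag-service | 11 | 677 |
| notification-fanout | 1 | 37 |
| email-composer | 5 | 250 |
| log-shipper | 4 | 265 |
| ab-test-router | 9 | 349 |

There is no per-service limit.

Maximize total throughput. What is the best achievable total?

872

The ratio ordering already packs tightly: rate-limiter, 12 GB, 872.
Every other selection either busts 12 GB or fails to beat 872.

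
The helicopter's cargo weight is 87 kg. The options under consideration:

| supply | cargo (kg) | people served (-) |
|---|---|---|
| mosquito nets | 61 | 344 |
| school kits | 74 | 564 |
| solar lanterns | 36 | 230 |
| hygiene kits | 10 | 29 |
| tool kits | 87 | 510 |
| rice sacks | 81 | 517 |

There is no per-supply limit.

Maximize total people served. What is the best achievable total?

593

School kits + hygiene kits uses 84 of the 87 kg and totals 593.
Nothing else within 87 kg beats 593.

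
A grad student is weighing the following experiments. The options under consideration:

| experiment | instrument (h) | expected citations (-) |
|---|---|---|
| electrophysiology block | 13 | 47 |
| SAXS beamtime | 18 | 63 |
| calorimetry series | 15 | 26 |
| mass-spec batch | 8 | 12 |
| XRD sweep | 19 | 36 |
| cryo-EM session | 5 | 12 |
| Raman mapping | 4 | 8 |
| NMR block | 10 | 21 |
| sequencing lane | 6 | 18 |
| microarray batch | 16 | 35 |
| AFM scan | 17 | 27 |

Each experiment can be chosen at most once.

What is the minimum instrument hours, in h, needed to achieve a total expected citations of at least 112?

35

Need the lightest bundle worth ≥ 112.
electrophysiology block + SAXS beamtime + Raman mapping reaches 118 using 35 h.
No combination under 35 h hits 112.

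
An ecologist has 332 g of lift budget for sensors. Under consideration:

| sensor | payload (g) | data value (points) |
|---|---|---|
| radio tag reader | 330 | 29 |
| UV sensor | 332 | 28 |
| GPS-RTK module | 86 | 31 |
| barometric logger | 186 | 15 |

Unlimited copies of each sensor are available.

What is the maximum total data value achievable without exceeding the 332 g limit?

3×GPS-RTK module uses 258 of the 332 g and totals 93.
Nothing else within 332 g beats 93.

93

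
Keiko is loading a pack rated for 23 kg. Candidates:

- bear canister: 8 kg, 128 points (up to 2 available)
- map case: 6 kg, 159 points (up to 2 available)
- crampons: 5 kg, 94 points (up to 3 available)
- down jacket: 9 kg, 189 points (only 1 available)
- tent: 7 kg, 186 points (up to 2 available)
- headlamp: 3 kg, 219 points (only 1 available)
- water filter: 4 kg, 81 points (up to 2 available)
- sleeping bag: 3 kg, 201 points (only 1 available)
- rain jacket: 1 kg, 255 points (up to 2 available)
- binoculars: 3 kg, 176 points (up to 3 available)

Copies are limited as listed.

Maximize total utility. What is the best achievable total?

1617

Map case + headlamp + sleeping bag + 2×rain jacket + 3×binoculars uses 23 of the 23 kg and totals 1617.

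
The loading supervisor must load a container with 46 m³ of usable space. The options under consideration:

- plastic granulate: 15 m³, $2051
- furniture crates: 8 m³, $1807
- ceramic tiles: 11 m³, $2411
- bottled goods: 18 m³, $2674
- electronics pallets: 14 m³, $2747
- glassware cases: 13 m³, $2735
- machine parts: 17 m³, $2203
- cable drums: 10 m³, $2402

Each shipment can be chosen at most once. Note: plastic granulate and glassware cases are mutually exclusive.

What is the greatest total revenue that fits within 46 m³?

Taking the top-ratio shipments first gives furniture crates + ceramic tiles + glassware cases + cable drums for 9355 (42 m³).
The 10 m³ tied up in cable drums is better spent on electronics pallets — total rises to 9700 (46 m³).
That's the maximum — no feasible swap from here does better than 9700.

9700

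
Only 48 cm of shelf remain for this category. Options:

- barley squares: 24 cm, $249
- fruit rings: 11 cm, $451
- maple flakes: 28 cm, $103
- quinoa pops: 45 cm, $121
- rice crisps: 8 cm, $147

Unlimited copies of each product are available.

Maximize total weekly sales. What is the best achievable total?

1804

Density check — fruit rings 41.00, rice crisps 18.38, barley squares 10.38, maple flakes 3.68 are the best per cm.
Taking 4×fruit rings: 44 cm used, 1804 in weekly sales.
Nothing else within 48 cm beats 1804.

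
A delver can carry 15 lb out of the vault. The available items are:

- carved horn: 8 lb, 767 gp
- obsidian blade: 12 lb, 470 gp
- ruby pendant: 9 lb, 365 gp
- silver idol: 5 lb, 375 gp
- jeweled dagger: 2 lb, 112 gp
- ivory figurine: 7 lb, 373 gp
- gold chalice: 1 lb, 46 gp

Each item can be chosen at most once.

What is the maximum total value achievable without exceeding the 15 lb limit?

1254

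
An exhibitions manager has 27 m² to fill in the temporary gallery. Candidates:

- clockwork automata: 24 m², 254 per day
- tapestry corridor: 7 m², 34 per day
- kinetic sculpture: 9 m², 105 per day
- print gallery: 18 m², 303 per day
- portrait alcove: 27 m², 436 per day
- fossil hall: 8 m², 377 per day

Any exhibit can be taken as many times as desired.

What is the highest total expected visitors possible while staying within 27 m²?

Ranking by ratio (expected visitors/m²): fossil hall 47.12, print gallery 16.83, portrait alcove 16.15, kinetic sculpture 11.67.
Best packing: 3×fossil hall — 24 m², 1131 total.

1131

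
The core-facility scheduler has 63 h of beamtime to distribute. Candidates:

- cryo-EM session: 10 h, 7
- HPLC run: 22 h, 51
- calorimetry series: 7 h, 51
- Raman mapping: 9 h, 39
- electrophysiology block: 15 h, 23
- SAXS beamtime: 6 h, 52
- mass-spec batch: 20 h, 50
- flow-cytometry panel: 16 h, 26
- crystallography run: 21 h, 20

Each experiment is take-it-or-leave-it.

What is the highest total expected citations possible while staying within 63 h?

219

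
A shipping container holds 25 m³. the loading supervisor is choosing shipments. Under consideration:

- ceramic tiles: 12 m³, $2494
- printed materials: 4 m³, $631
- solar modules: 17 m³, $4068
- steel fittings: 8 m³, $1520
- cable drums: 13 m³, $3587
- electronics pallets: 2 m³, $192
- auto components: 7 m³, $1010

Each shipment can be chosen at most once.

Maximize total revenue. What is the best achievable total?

6081

Taking ceramic tiles + cable drums: 25 m³ used, 6081 in revenue.
Runner-up printed materials + steel fittings + cable drums tops out at 5738.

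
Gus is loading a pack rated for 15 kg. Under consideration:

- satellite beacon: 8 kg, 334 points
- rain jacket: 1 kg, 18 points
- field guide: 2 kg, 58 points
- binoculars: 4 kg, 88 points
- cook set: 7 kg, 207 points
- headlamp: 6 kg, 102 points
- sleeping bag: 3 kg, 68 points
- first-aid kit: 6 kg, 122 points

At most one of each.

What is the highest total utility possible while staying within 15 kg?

541

By utility per kg: satellite beacon 41.75, cook set 29.57, field guide 29.00, sleeping bag 22.67 lead.
Best packing: satellite beacon + cook set — 15 kg, 541 total.
Every other selection either busts 15 kg or fails to beat 541.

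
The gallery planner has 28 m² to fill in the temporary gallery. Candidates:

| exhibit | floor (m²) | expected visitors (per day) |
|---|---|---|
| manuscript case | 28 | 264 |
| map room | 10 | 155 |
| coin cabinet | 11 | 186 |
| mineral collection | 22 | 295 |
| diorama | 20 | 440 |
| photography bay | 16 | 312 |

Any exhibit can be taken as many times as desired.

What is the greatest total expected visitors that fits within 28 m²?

498

Density check — diorama 22.00, photography bay 19.50, coin cabinet 16.91, map room 15.50 are the best per m².
Filling by ratio: diorama for 440, with 8 m² left unused.
Dropping diorama frees 20 m²; slotting in coin cabinet + photography bay (27 m²) lifts the total to 498 at 27 m².
Nothing else within 28 m² beats 498.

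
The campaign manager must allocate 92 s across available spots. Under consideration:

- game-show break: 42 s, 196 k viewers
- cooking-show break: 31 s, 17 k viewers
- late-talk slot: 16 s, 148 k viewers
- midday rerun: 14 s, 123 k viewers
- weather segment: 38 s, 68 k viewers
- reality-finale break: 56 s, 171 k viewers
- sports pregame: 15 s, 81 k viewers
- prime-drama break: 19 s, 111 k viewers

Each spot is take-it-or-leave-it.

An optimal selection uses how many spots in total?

Best achievable expected reach is 578.
For example game-show break + late-talk slot + midday rerun + prime-drama break achieves it, using 91 s.
Any selection reaching 578 contains exactly 4 spots.

4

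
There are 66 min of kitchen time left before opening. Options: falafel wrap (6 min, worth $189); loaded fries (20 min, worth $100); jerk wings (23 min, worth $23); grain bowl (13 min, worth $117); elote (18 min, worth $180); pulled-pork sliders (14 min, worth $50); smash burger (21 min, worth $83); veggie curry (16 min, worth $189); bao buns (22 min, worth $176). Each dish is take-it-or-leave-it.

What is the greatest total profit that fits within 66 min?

734

Taking the top-ratio dishes first gives falafel wrap + grain bowl + elote + veggie curry for 675 (53 min).
Replace grain bowl with bao buns: the trade gains 59 net, giving 734 at 62 min.
Runner-up falafel wrap + grain bowl + elote + veggie curry tops out at 675.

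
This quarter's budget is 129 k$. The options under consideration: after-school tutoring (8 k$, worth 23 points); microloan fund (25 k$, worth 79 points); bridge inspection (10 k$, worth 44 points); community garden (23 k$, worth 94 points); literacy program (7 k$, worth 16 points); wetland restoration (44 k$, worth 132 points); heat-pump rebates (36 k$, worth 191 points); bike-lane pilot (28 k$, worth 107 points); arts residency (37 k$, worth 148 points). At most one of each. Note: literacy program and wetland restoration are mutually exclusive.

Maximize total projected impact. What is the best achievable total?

Density check — heat-pump rebates 5.31, bridge inspection 4.40, community garden 4.09 are the best per k$.
Filling by ratio: after-school tutoring + bridge inspection + community garden + literacy program + heat-pump rebates + arts residency for 516, with 8 k$ left unused.
Dropping after-school tutoring and bridge inspection and literacy program frees 25 k$; slotting in bike-lane pilot (28 k$) lifts the total to 540 at 124 k$.

540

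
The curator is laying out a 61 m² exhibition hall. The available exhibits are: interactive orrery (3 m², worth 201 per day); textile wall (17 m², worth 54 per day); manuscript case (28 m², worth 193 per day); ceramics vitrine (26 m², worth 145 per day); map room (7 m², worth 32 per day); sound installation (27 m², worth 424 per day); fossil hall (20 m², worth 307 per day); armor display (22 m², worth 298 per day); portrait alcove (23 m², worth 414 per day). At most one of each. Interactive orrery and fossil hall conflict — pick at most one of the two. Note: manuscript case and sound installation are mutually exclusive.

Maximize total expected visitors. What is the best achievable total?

Taking interactive orrery + map room + sound installation + portrait alcove: 60 m² used, 1071 in expected visitors.

1071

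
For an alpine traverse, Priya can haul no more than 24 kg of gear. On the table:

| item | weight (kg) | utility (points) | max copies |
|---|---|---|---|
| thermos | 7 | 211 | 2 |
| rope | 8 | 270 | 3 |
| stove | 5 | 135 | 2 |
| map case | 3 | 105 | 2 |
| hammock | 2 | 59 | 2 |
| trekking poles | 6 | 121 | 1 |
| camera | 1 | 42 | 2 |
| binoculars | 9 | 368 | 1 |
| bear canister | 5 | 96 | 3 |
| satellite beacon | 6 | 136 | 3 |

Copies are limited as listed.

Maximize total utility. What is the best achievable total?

890

A density-first pass picks thermos + 2×map case + 2×camera + binoculars — 873 at 24 kg.
The 8 kg tied up in thermos and camera is better spent on rope — total rises to 890 (24 kg).
Nothing else within 24 kg beats 890.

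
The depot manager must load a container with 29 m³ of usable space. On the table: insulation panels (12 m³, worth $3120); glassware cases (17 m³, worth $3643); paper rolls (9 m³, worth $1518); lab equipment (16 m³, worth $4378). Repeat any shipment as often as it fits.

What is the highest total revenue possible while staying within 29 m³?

Density check — lab equipment 273.62, insulation panels 260.00, glassware cases 214.29 are the best per m³.
Taking insulation panels + lab equipment: 28 m³ used, 7498 in revenue.
That's the maximum — no swap from here does better than 7498.

7498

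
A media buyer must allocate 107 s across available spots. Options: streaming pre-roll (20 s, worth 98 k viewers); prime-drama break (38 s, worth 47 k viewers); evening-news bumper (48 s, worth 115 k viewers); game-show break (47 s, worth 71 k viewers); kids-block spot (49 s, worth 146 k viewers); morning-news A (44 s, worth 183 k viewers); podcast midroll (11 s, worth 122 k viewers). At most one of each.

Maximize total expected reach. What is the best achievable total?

Taking the top-ratio spots first gives streaming pre-roll + morning-news A + podcast midroll for 403 (75 s).
Dropping streaming pre-roll frees 20 s; slotting in kids-block spot (49 s) lifts the total to 451 at 104 s.

451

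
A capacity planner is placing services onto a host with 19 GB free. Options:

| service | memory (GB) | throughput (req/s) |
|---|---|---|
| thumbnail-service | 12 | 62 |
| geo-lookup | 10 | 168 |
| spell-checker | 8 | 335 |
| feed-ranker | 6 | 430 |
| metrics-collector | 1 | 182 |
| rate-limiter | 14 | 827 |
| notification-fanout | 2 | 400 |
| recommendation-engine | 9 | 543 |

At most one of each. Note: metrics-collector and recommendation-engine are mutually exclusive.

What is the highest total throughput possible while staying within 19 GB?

1409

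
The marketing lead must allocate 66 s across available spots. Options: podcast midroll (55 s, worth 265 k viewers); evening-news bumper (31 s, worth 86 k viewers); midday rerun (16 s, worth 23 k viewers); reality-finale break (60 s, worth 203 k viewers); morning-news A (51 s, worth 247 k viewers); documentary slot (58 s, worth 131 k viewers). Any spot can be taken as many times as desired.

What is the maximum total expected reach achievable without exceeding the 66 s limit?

265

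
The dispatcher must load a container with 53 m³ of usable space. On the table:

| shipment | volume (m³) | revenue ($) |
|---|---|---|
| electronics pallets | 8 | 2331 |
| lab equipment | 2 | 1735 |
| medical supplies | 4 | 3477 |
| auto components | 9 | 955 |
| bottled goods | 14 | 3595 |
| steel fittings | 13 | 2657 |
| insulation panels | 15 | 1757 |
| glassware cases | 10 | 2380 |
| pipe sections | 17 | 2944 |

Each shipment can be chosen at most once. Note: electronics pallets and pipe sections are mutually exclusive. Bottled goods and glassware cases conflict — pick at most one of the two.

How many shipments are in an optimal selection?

Optimal total is 14750.
electronics pallets + lab equipment + medical supplies + auto components + bottled goods + steel fittings hits 14750 at 50 m³.
All optima have 6 shipments.

6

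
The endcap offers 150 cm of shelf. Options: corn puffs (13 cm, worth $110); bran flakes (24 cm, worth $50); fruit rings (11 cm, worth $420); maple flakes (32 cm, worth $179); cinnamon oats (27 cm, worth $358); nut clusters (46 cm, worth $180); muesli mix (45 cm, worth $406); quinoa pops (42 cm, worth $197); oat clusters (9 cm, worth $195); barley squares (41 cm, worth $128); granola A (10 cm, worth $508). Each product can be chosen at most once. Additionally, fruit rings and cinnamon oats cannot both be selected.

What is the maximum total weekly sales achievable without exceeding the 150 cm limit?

Best packing: fruit rings + maple flakes + muesli mix + quinoa pops + oat clusters + granola A — 149 cm, 1905 total.

1905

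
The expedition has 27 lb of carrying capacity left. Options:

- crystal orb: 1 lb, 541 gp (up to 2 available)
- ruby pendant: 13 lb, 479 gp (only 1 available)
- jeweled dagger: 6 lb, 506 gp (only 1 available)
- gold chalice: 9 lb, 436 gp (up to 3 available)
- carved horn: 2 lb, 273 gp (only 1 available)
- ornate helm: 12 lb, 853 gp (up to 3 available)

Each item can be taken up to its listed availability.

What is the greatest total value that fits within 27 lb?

A density-first pass picks 2×crystal orb + jeweled dagger + carved horn + ornate helm — 2714 at 22 lb.
Dropping jeweled dagger and carved horn frees 8 lb; slotting in ornate helm (12 lb) lifts the total to 2788 at 26 lb.

2788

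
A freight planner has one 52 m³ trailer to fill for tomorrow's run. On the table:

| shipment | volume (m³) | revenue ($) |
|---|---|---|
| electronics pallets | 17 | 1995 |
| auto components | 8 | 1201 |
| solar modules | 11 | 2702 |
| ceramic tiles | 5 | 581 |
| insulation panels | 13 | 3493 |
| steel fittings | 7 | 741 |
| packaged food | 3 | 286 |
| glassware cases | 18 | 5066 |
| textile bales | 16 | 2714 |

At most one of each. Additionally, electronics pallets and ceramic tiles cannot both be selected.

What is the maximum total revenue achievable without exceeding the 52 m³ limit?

Density check — glassware cases 281.44, insulation panels 268.69, solar modules 245.64 are the best per m³.
Auto components + solar modules + insulation panels + glassware cases uses 50 of the 52 m³ and totals 12462.

12462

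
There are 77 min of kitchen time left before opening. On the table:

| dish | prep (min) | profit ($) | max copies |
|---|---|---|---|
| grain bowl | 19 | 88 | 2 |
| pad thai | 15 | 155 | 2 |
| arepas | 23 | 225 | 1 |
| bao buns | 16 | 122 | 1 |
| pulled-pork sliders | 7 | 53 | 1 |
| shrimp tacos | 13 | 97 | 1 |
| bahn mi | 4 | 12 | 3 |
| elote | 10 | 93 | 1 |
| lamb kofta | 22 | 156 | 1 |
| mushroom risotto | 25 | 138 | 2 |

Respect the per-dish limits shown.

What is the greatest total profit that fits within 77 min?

725

By profit per min: pad thai 10.33, arepas 9.78, elote 9.30 lead.
A density-first pass picks 2×pad thai + arepas + pulled-pork sliders + bahn mi + elote — 693 at 74 min.
Dropping pulled-pork sliders and bahn mi frees 11 min; slotting in shrimp tacos (13 min) lifts the total to 725 at 76 min.
No other feasible combination exceeds 725.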